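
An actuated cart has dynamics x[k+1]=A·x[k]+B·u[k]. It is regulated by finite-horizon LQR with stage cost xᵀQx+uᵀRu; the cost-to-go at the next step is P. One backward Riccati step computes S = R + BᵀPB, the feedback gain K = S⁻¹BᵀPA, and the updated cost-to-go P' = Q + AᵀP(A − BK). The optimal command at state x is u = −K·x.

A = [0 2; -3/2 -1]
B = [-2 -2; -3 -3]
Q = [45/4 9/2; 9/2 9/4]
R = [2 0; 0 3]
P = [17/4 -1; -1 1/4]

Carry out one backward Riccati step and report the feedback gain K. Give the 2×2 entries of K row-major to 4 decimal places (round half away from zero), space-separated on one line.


BᵀP = [-5.5000 1.2500; -5.5000 1.2500]
S = R + BᵀPB = [2 0; 0 3] + [7.2500 7.2500; 7.2500 7.2500] = [9.2500 7.2500; 7.2500 10.2500]
BᵀPA = [-1.8750 -12.2500; -1.8750 -12.2500]
K = S⁻¹·BᵀPA = [-0.1331 -0.8698; -0.0888 -0.5799]
A−BK = [-0.4438 -0.8994; -2.1657 -5.3491]
AᵀP(A−BK) = [0.1464 0.6568; 0.6568 3.4911]
P' = Q + AᵀP(A−BK) = [11.3964 5.1568; 5.1568 5.7411]
tr(P') = 17.1376

-0.1331 -0.8698 -0.0888 -0.5799


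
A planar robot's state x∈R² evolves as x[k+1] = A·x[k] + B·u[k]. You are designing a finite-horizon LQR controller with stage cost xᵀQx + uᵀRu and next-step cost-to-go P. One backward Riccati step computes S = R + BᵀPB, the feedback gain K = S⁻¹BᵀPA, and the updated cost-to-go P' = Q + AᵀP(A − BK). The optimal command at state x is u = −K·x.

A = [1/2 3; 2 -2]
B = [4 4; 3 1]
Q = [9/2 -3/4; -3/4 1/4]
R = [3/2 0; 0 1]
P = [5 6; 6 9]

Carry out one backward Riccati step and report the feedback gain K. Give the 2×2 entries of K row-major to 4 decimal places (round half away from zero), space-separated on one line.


0.6075 -0.7169 -0.3212 1.1415

BᵀP = [38.0000 51.0000; 26.0000 33.0000]
S = R + BᵀPB = [3/2 0; 0 1] + [305.0000 203.0000; 203.0000 137.0000] = [306.5000 203.0000; 203.0000 138.0000]
BᵀPA = [121.0000 12.0000; 79.0000 12.0000]
K = S⁻¹·BᵀPA = [0.6075 -0.7169; -0.3212 1.1415]
A−BK = [-0.6452 1.3015; 0.4986 -0.9908]
AᵀP(A−BK) = [1.1153 -1.9357; -1.9357 3.9044]
P' = Q + AᵀP(A−BK) = [5.6153 -2.6857; -2.6857 4.1544]
tr(P') = 9.7698


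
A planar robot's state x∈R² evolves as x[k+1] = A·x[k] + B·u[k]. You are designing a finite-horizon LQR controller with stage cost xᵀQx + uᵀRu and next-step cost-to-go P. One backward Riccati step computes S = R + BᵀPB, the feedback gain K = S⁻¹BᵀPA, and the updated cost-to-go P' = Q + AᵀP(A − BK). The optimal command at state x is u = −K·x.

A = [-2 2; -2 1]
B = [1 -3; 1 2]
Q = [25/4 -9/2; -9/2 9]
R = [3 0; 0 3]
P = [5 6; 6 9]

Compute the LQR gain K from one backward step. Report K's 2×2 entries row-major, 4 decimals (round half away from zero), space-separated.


-1.7876 1.2566 0.0531 -0.1858

BᵀP = [11.0000 15.0000; -3.0000 0.0000]
S = R + BᵀPB = [3 0; 0 3] + [26.0000 -3.0000; -3.0000 9.0000] = [29.0000 -3.0000; -3.0000 12.0000]
BᵀPA = [-52.0000 37.0000; 6.0000 -6.0000]
K = S⁻¹·BᵀPA = [-1.7876 1.2566; 0.0531 -0.1858]
A−BK = [-0.0531 0.1858; -0.3186 0.1150]
AᵀP(A−BK) = [10.7257 -7.5398; -7.5398 5.3894]
P' = Q + AᵀP(A−BK) = [16.9757 -12.0398; -12.0398 14.3894]
tr(P') = 31.3650


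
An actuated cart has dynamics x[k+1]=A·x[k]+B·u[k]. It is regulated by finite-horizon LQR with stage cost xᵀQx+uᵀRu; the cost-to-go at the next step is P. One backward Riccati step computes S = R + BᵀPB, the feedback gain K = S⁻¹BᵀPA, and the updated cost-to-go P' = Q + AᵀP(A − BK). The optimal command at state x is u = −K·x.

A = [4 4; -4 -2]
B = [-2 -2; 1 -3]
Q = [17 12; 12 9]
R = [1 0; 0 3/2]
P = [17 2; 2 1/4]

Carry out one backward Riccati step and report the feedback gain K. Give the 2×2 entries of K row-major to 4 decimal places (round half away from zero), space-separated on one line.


BᵀP = [-32.0000 -3.7500; -40.0000 -4.7500]
S = R + BᵀPB = [1 0; 0 3/2] + [60.2500 75.2500; 75.2500 94.2500] = [61.2500 75.2500; 75.2500 95.7500]
BᵀPA = [-113.0000 -120.5000; -141.0000 -150.5000]
K = S⁻¹·BᵀPA = [-1.0365 -1.0526; -0.6580 -0.7446]
A−BK = [0.6110 0.4057; -4.9375 -3.1812]
AᵀP(A−BK) = [2.0977 2.0730; 2.0730 2.1051]
P' = Q + AᵀP(A−BK) = [19.0977 14.0730; 14.0730 11.1051]
tr(P') = 30.2028

-1.0365 -1.0526 -0.6580 -0.7446


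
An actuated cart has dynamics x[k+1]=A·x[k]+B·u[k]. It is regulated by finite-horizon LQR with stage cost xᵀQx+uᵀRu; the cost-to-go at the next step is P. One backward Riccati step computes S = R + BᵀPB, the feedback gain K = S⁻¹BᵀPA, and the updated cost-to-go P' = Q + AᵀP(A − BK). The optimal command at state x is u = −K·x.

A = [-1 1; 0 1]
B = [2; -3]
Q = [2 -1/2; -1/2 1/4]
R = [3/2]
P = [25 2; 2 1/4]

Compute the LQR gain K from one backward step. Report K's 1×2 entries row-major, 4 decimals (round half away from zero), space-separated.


BᵀP = [44.0000 3.2500]
S = R + BᵀPB = [3/2] + [78.2500] = [79.7500]
BᵀPA = [-44.0000 47.2500]
K = S⁻¹·BᵀPA = [-0.5517 0.5925]
A−BK = [0.1034 -0.1850; -1.6552 2.7774]
AᵀP(A−BK) = [0.7241 -0.9310; -0.9310 1.2555]
P' = Q + AᵀP(A−BK) = [2.7241 -1.4310; -1.4310 1.5055]
tr(P') = 4.2296

-0.5517 0.5925


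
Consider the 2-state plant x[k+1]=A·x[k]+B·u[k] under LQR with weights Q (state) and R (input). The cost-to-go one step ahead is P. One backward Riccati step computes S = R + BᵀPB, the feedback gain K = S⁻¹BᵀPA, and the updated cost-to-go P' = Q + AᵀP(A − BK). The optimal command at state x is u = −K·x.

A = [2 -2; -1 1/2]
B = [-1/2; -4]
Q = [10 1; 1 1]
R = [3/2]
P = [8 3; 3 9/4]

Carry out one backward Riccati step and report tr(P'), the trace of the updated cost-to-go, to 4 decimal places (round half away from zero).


36.9424

BᵀP = [-16.0000 -10.5000]
S = R + BᵀPB = [3/2] + [50.0000] = [51.5000]
BᵀPA = [-21.5000 26.7500]
K = S⁻¹·BᵀPA = [-0.4175 0.5194]
A−BK = [1.7913 -1.7403; -2.6699 2.5777]
AᵀP(A−BK) = [13.2743 -12.9575; -12.9575 12.6681]
P' = Q + AᵀP(A−BK) = [23.2743 -11.9575; -11.9575 13.6681]
tr(P') = 36.9424


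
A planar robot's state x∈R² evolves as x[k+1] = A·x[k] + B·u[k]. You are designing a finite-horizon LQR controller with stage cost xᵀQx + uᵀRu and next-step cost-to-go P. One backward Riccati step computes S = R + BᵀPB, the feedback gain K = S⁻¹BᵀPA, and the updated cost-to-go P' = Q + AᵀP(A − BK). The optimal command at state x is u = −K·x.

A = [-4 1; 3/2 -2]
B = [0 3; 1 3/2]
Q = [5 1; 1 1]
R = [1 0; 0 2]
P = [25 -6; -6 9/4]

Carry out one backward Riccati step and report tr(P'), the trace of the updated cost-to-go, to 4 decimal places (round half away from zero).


BᵀP = [-6.0000 2.2500; 66.0000 -14.6250]
S = R + BᵀPB = [1 0; 0 2] + [2.2500 -14.6250; -14.6250 176.0625] = [3.2500 -14.6250; -14.6250 178.0625]
BᵀPA = [27.3750 -10.5000; -285.9375 95.2500]
K = S⁻¹·BᵀPA = [1.8986 -1.3065; -1.4499 0.4276]
A−BK = [0.3497 -0.2829; 1.7763 -1.3349]
AᵀP(A−BK) = [10.5114 -5.7130; -5.7130 3.5513]
P' = Q + AᵀP(A−BK) = [15.5114 -4.7130; -4.7130 4.5513]
tr(P') = 20.0627

20.0627


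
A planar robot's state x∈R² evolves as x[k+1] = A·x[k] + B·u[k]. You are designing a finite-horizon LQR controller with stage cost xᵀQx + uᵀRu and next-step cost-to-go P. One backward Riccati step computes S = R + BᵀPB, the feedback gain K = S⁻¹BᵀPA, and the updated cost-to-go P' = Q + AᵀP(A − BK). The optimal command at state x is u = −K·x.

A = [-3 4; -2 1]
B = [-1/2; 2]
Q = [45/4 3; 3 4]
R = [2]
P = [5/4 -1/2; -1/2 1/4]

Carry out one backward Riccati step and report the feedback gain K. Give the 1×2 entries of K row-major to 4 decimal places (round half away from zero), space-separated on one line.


BᵀP = [-1.6250 0.7500]
S = R + BᵀPB = [2] + [2.3125] = [4.3125]
BᵀPA = [3.3750 -5.7500]
K = S⁻¹·BᵀPA = [0.7826 -1.3333]
A−BK = [-2.6087 3.3333; -3.5652 3.6667]
AᵀP(A−BK) = [3.6087 -5.5000; -5.5000 8.5833]
P' = Q + AᵀP(A−BK) = [14.8587 -2.5000; -2.5000 12.5833]
tr(P') = 27.4420

0.7826 -1.3333


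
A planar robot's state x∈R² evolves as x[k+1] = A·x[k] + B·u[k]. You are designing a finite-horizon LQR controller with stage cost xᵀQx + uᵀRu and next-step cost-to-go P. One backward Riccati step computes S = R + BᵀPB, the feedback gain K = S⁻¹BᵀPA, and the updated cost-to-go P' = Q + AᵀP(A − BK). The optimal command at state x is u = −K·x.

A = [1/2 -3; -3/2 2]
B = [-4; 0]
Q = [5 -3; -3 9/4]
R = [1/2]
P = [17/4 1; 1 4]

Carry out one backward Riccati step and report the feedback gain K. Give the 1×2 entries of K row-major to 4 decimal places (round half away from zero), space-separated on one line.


BᵀP = [-17.0000 -4.0000]
S = R + BᵀPB = [1/2] + [68.0000] = [68.5000]
BᵀPA = [-2.5000 43.0000]
K = S⁻¹·BᵀPA = [-0.0365 0.6277]
A−BK = [0.3540 -0.4891; -1.5000 2.0000]
AᵀP(A−BK) = [8.4713 -11.3057; -11.3057 15.2573]
P' = Q + AᵀP(A−BK) = [13.4713 -14.3057; -14.3057 17.5073]
tr(P') = 30.9786

-0.0365 0.6277


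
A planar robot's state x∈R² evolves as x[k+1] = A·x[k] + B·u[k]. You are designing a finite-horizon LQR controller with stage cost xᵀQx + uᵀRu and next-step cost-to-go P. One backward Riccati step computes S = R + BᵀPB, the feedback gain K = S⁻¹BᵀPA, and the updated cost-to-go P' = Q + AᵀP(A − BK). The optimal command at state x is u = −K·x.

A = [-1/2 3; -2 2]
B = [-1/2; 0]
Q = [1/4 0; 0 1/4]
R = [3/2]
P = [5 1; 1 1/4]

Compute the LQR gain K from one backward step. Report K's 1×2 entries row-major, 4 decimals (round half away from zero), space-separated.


BᵀP = [-2.5000 -0.5000]
S = R + BᵀPB = [3/2] + [1.2500] = [2.7500]
BᵀPA = [2.2500 -8.5000]
K = S⁻¹·BᵀPA = [0.8182 -3.0909]
A−BK = [-0.0909 1.4545; -2.0000 2.0000]
AᵀP(A−BK) = [2.4091 -8.5455; -8.5455 31.7273]
P' = Q + AᵀP(A−BK) = [2.6591 -8.5455; -8.5455 31.9773]
tr(P') = 34.6364

0.8182 -3.0909


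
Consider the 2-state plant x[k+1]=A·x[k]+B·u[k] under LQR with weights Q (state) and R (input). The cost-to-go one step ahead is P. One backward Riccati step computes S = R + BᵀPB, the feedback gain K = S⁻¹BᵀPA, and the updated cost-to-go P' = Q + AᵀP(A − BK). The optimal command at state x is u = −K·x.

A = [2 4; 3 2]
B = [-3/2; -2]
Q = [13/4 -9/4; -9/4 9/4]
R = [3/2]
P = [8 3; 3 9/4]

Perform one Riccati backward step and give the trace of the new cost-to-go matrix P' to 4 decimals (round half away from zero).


BᵀP = [-18.0000 -9.0000]
S = R + BᵀPB = [3/2] + [45.0000] = [46.5000]
BᵀPA = [-63.0000 -90.0000]
K = S⁻¹·BᵀPA = [-1.3548 -1.9355]
A−BK = [-0.0323 1.0968; 0.2903 -1.8710]
AᵀP(A−BK) = [2.8952 3.5645; 3.5645 10.8065]
P' = Q + AᵀP(A−BK) = [6.1452 1.3145; 1.3145 13.0565]
tr(P') = 19.2016

19.2016


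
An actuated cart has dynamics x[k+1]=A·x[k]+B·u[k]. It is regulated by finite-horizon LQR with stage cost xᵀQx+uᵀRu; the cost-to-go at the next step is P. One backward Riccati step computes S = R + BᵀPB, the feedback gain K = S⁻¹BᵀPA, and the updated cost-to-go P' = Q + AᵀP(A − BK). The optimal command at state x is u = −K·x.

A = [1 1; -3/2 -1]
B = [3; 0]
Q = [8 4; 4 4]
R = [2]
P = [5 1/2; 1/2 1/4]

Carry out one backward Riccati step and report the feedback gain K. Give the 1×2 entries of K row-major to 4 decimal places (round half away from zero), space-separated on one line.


0.2713 0.2872

BᵀP = [15.0000 1.5000]
S = R + BᵀPB = [2] + [45.0000] = [47.0000]
BᵀPA = [12.7500 13.5000]
K = S⁻¹·BᵀPA = [0.2713 0.2872]
A−BK = [0.1862 0.1383; -1.5000 -1.0000]
AᵀP(A−BK) = [0.6037 0.4628; 0.4628 0.3723]
P' = Q + AᵀP(A−BK) = [8.6037 4.4628; 4.4628 4.3723]
tr(P') = 12.9761


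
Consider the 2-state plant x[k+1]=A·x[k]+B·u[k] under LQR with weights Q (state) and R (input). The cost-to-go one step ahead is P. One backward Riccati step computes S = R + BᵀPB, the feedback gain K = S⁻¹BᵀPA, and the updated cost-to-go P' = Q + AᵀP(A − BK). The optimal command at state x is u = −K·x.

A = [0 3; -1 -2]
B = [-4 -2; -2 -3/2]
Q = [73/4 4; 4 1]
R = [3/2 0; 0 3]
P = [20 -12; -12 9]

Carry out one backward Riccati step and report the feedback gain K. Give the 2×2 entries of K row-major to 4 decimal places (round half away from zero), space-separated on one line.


BᵀP = [-56.0000 30.0000; -22.0000 10.5000]
S = R + BᵀPB = [3/2 0; 0 3] + [164.0000 67.0000; 67.0000 28.2500] = [165.5000 67.0000; 67.0000 31.2500]
BᵀPA = [-30.0000 -228.0000; -10.5000 -87.0000]
K = S⁻¹·BᵀPA = [-0.3427 -1.8979; 0.3987 1.2850]
A−BK = [-0.5733 -2.0214; -1.0873 -3.8682]
AᵀP(A−BK) = [2.9061 10.5568; 10.5568 39.0840]
P' = Q + AᵀP(A−BK) = [21.1561 14.5568; 14.5568 40.0840]
tr(P') = 61.2401

-0.3427 -1.8979 0.3987 1.2850


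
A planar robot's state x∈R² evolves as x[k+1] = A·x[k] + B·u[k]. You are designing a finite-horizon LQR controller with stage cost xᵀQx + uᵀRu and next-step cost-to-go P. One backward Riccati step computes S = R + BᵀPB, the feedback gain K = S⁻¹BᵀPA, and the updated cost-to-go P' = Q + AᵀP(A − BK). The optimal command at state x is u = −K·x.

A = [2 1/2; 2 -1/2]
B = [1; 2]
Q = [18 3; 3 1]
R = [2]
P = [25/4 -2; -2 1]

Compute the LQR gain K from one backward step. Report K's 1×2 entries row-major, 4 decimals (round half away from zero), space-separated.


1.0588 0.2647

BᵀP = [2.2500 0.0000]
S = R + BᵀPB = [2] + [2.2500] = [4.2500]
BᵀPA = [4.5000 1.1250]
K = S⁻¹·BᵀPA = [1.0588 0.2647]
A−BK = [0.9412 0.2353; -0.1176 -1.0294]
AᵀP(A−BK) = [8.2353 4.0588; 4.0588 2.5147]
P' = Q + AᵀP(A−BK) = [26.2353 7.0588; 7.0588 3.5147]
tr(P') = 29.7500


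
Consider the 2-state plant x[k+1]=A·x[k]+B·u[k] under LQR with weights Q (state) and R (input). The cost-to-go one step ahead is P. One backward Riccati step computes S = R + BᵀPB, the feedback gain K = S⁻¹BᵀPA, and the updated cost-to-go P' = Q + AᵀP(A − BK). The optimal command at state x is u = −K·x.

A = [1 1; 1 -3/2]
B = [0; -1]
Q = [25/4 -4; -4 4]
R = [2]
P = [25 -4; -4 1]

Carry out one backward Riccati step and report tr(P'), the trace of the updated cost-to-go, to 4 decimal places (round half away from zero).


BᵀP = [4.0000 -1.0000]
S = R + BᵀPB = [2] + [1.0000] = [3.0000]
BᵀPA = [3.0000 5.5000]
K = S⁻¹·BᵀPA = [1.0000 1.8333]
A−BK = [1.0000 1.0000; 2.0000 0.3333]
AᵀP(A−BK) = [15.0000 20.0000; 20.0000 29.1667]
P' = Q + AᵀP(A−BK) = [21.2500 16.0000; 16.0000 33.1667]
tr(P') = 54.4167

54.4167


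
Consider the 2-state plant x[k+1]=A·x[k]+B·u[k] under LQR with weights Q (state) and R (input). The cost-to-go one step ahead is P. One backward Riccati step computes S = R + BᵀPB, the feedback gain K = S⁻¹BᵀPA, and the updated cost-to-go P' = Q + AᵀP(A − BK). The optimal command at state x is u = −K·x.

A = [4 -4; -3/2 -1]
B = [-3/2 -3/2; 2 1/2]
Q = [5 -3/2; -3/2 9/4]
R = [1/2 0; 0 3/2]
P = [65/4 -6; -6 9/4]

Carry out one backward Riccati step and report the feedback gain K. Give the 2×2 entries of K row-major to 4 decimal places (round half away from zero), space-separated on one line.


-1.6707 1.2991 -0.4672 0.4142

BᵀP = [-36.3750 13.5000; -27.3750 10.1250]
S = R + BᵀPB = [1/2 0; 0 3/2] + [81.5625 61.3125; 61.3125 46.1250] = [82.0625 61.3125; 61.3125 47.6250]
BᵀPA = [-165.7500 132.0000; -124.6875 99.3750]
K = S⁻¹·BᵀPA = [-1.6707 1.2991; -0.4672 0.4142]
A−BK = [0.7931 -1.4301; 2.0750 -3.8053]
AᵀP(A−BK) = [1.8839 -1.6598; -1.6598 1.6126]
P' = Q + AᵀP(A−BK) = [6.8839 -3.1598; -3.1598 3.8626]
tr(P') = 10.7465


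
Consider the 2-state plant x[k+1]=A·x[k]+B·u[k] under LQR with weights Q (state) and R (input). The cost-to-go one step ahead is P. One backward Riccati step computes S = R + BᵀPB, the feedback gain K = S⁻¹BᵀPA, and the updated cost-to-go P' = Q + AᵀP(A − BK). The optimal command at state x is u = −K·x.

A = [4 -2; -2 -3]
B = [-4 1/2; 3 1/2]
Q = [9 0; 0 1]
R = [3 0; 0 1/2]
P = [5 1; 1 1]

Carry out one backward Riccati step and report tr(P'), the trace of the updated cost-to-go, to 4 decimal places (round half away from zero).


BᵀP = [-17.0000 -1.0000; 3.0000 1.0000]
S = R + BᵀPB = [3 0; 0 1/2] + [65.0000 -9.0000; -9.0000 2.0000] = [68.0000 -9.0000; -9.0000 2.5000]
BᵀPA = [-66.0000 37.0000; 10.0000 -9.0000]
K = S⁻¹·BᵀPA = [-0.8427 0.1292; 0.9663 -3.1348]
A−BK = [0.1461 0.0843; 0.0449 -1.8202]
AᵀP(A−BK) = [2.7191 -2.1236; -2.1236 8.0056]
P' = Q + AᵀP(A−BK) = [11.7191 -2.1236; -2.1236 9.0056]
tr(P') = 20.7247

20.7247


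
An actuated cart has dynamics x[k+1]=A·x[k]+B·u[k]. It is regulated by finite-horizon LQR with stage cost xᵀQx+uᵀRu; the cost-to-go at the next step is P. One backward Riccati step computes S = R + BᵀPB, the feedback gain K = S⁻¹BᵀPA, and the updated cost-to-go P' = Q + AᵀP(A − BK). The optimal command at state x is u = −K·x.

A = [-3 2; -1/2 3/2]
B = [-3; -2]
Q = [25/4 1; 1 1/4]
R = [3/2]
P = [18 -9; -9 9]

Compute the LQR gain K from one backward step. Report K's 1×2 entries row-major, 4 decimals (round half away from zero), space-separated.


1.1311 -0.6393

BᵀP = [-36.0000 9.0000]
S = R + BᵀPB = [3/2] + [90.0000] = [91.5000]
BᵀPA = [103.5000 -58.5000]
K = S⁻¹·BᵀPA = [1.1311 -0.6393]
A−BK = [0.3934 0.0820; 1.7623 0.2213]
AᵀP(A−BK) = [20.1762 0.9221; 0.9221 0.8484]
P' = Q + AᵀP(A−BK) = [26.4262 1.9221; 1.9221 1.0984]
tr(P') = 27.5246


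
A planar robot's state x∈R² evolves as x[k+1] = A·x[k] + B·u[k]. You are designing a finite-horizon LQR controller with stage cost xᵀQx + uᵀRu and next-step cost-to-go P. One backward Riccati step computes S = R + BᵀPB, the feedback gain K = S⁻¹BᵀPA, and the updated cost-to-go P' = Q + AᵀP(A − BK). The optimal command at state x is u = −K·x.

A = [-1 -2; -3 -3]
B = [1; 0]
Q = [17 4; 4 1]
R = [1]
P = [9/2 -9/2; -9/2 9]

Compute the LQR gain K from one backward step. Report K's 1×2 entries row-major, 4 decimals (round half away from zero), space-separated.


1.6364 0.8182

BᵀP = [4.5000 -4.5000]
S = R + BᵀPB = [1] + [4.5000] = [5.5000]
BᵀPA = [9.0000 4.5000]
K = S⁻¹·BᵀPA = [1.6364 0.8182]
A−BK = [-2.6364 -2.8182; -3.0000 -3.0000]
AᵀP(A−BK) = [43.7727 42.1364; 42.1364 41.3182]
P' = Q + AᵀP(A−BK) = [60.7727 46.1364; 46.1364 42.3182]
tr(P') = 103.0909


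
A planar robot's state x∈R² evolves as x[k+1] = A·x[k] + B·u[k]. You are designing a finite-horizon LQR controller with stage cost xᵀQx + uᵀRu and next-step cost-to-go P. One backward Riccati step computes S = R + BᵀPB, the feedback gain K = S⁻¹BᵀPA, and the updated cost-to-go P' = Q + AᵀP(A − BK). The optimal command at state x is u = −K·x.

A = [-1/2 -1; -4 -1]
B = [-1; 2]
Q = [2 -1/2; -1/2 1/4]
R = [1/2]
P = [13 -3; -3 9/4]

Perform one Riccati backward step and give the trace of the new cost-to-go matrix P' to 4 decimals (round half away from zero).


BᵀP = [-19.0000 7.5000]
S = R + BᵀPB = [1/2] + [34.0000] = [34.5000]
BᵀPA = [-20.5000 11.5000]
K = S⁻¹·BᵀPA = [-0.5942 0.3333]
A−BK = [-1.0942 -0.6667; -2.8116 -1.6667]
AᵀP(A−BK) = [15.0688 8.8333; 8.8333 5.4167]
P' = Q + AᵀP(A−BK) = [17.0688 8.3333; 8.3333 5.6667]
tr(P') = 22.7355

22.7355


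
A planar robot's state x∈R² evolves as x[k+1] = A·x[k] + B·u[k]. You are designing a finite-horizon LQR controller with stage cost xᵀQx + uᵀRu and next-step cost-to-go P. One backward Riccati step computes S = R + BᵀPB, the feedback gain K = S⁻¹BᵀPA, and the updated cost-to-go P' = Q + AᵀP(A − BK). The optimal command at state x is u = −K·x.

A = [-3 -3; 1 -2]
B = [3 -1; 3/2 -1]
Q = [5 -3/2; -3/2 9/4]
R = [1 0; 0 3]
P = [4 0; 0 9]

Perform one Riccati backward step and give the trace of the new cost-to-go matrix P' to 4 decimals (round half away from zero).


34.6479

BᵀP = [12.0000 13.5000; -4.0000 -9.0000]
S = R + BᵀPB = [1 0; 0 3] + [56.2500 -25.5000; -25.5000 13.0000] = [57.2500 -25.5000; -25.5000 16.0000]
BᵀPA = [-22.5000 -63.0000; 3.0000 30.0000]
K = S⁻¹·BᵀPA = [-1.0668 -0.9144; -1.5127 0.4177]
A−BK = [-1.3123 0.1609; 1.0875 -0.2107]
AᵀP(A−BK) = [25.5353 -3.8269; -3.8269 1.8627]
P' = Q + AᵀP(A−BK) = [30.5353 -5.3269; -5.3269 4.1127]
tr(P') = 34.6479


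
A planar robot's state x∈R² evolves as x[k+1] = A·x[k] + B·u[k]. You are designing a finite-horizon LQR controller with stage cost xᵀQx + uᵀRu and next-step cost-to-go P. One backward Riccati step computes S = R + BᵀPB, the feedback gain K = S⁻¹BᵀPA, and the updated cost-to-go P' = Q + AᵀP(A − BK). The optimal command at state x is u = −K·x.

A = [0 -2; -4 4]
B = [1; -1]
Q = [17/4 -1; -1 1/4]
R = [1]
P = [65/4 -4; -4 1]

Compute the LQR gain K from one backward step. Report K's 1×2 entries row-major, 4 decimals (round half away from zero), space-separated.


BᵀP = [20.2500 -5.0000]
S = R + BᵀPB = [1] + [25.2500] = [26.2500]
BᵀPA = [20.0000 -60.5000]
K = S⁻¹·BᵀPA = [0.7619 -2.3048]
A−BK = [-0.7619 0.3048; -3.2381 1.6952]
AᵀP(A−BK) = [0.7619 -1.9048; -1.9048 5.5619]
P' = Q + AᵀP(A−BK) = [5.0119 -2.9048; -2.9048 5.8119]
tr(P') = 10.8238

0.7619 -2.3048


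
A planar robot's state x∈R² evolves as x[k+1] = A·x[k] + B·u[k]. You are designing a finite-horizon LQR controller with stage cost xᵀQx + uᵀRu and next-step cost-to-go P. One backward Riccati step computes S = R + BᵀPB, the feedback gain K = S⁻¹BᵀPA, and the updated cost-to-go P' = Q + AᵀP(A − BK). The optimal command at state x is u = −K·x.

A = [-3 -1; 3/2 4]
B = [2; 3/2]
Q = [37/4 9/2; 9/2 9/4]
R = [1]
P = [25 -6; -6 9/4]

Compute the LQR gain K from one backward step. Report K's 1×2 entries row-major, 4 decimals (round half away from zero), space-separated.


-1.9402 -1.0776

BᵀP = [41.0000 -8.6250]
S = R + BᵀPB = [1] + [69.0625] = [70.0625]
BᵀPA = [-135.9375 -75.5000]
K = S⁻¹·BᵀPA = [-1.9402 -1.0776]
A−BK = [0.8805 1.1552; 4.4103 5.6164]
AᵀP(A−BK) = [20.3122 23.0125; 23.0125 27.6405]
P' = Q + AᵀP(A−BK) = [29.5622 27.5125; 27.5125 29.8905]
tr(P') = 59.4527


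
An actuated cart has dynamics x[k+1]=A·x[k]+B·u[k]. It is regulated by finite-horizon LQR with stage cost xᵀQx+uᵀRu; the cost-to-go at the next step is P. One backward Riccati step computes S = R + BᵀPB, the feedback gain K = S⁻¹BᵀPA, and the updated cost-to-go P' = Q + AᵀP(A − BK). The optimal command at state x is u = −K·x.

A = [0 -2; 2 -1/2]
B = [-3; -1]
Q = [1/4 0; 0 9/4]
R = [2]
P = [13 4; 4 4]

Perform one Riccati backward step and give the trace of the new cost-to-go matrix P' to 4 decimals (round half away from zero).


BᵀP = [-43.0000 -16.0000]
S = R + BᵀPB = [2] + [145.0000] = [147.0000]
BᵀPA = [-32.0000 94.0000]
K = S⁻¹·BᵀPA = [-0.2177 0.6395]
A−BK = [-0.6531 -0.0816; 1.7823 0.1395]
AᵀP(A−BK) = [9.0340 0.4626; 0.4626 0.8912]
P' = Q + AᵀP(A−BK) = [9.2840 0.4626; 0.4626 3.1412]
tr(P') = 12.4252

12.4252


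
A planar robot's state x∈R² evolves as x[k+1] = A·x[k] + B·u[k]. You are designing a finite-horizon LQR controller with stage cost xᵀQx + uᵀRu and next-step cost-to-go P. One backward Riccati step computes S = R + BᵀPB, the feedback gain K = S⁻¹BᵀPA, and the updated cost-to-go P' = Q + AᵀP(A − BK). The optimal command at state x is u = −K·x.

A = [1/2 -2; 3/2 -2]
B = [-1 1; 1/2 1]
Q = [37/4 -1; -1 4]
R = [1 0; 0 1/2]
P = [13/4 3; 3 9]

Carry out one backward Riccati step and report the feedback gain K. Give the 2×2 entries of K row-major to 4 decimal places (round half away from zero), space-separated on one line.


BᵀP = [-1.7500 1.5000; 6.2500 12.0000]
S = R + BᵀPB = [1 0; 0 1/2] + [2.5000 -0.2500; -0.2500 18.2500] = [3.5000 -0.2500; -0.2500 18.7500]
BᵀPA = [1.3750 0.5000; 21.1250 -36.5000]
K = S⁻¹·BᵀPA = [0.4738 0.0038; 1.1330 -1.9466]
A−BK = [-0.1592 -0.0496; 0.1301 -0.0553]
AᵀP(A−BK) = [0.9768 -1.1330; -1.1330 1.9466]
P' = Q + AᵀP(A−BK) = [10.2268 -2.1330; -2.1330 5.9466]
tr(P') = 16.1734

0.4738 0.0038 1.1330 -1.9466


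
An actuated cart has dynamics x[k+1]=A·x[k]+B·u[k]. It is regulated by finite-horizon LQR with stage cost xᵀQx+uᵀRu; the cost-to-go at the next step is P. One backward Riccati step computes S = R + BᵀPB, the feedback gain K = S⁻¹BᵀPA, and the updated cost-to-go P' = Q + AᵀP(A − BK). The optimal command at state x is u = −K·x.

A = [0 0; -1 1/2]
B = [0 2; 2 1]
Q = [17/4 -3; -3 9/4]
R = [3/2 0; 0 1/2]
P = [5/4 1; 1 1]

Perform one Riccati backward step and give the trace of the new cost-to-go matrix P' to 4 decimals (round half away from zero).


6.6293

BᵀP = [2.0000 2.0000; 3.5000 3.0000]
S = R + BᵀPB = [3/2 0; 0 1/2] + [4.0000 6.0000; 6.0000 10.0000] = [5.5000 6.0000; 6.0000 10.5000]
BᵀPA = [-2.0000 1.0000; -3.0000 1.5000]
K = S⁻¹·BᵀPA = [-0.1379 0.0690; -0.2069 0.1034]
A−BK = [0.4138 -0.2069; -0.5172 0.2586]
AᵀP(A−BK) = [0.1034 -0.0517; -0.0517 0.0259]
P' = Q + AᵀP(A−BK) = [4.3534 -3.0517; -3.0517 2.2759]
tr(P') = 6.6293


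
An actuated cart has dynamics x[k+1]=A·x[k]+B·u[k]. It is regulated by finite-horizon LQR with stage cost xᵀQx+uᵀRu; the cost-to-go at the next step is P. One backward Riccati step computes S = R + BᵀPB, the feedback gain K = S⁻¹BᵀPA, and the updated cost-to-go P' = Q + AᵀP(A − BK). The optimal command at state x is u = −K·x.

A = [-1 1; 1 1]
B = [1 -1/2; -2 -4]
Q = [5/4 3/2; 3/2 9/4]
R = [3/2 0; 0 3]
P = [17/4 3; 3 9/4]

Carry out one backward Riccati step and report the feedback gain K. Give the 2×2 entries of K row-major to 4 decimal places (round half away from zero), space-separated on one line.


-0.1241 0.0010 0.0860 -0.4731

BᵀP = [-1.7500 -1.5000; -14.1250 -10.5000]
S = R + BᵀPB = [3/2 0; 0 3] + [1.2500 6.8750; 6.8750 49.0625] = [2.7500 6.8750; 6.8750 52.0625]
BᵀPA = [0.2500 -3.2500; 3.6250 -24.6250]
K = S⁻¹·BᵀPA = [-0.1241 0.0010; 0.0860 -0.4731]
A−BK = [-0.8328 0.7625; 1.0958 -0.8905]
AᵀP(A−BK) = [0.2192 -0.2852; -0.2852 0.8526]
P' = Q + AᵀP(A−BK) = [1.4692 1.2148; 1.2148 3.1026]
tr(P') = 4.5718


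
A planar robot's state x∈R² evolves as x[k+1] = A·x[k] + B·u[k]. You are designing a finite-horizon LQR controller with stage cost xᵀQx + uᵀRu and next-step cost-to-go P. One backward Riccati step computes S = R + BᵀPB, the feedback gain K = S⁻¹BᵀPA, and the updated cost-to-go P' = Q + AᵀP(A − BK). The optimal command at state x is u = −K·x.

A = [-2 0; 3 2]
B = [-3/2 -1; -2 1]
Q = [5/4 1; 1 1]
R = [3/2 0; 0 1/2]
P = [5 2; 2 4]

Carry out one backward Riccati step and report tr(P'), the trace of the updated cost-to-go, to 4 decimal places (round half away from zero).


BᵀP = [-11.5000 -11.0000; -3.0000 2.0000]
S = R + BᵀPB = [3/2 0; 0 1/2] + [39.2500 0.5000; 0.5000 5.0000] = [40.7500 0.5000; 0.5000 5.5000]
BᵀPA = [-10.0000 -22.0000; 12.0000 4.0000]
K = S⁻¹·BᵀPA = [-0.2725 -0.5494; 2.2066 0.7772]
A−BK = [-0.2021 -0.0469; 0.2485 0.1240]
AᵀP(A−BK) = [2.7962 1.1792; 1.1792 0.8040]
P' = Q + AᵀP(A−BK) = [4.0462 2.1792; 2.1792 1.8040]
tr(P') = 5.8502

5.8502


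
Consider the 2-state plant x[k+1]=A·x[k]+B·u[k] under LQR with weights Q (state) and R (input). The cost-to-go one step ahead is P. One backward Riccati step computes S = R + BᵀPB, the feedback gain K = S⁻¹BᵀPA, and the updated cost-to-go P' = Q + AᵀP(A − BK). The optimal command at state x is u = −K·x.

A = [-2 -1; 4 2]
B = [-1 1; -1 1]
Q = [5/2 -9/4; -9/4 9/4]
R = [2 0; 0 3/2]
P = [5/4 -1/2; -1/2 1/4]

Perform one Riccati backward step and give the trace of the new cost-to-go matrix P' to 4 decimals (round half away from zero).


20.2434

BᵀP = [-0.7500 0.2500; 0.7500 -0.2500]
S = R + BᵀPB = [2 0; 0 3/2] + [0.5000 -0.5000; -0.5000 0.5000] = [2.5000 -0.5000; -0.5000 2.0000]
BᵀPA = [2.5000 1.2500; -2.5000 -1.2500]
K = S⁻¹·BᵀPA = [0.7895 0.3947; -1.0526 -0.5263]
A−BK = [-0.1579 -0.0789; 5.8421 2.9211]
AᵀP(A−BK) = [12.3947 6.1974; 6.1974 3.0987]
P' = Q + AᵀP(A−BK) = [14.8947 3.9474; 3.9474 5.3487]
tr(P') = 20.2434


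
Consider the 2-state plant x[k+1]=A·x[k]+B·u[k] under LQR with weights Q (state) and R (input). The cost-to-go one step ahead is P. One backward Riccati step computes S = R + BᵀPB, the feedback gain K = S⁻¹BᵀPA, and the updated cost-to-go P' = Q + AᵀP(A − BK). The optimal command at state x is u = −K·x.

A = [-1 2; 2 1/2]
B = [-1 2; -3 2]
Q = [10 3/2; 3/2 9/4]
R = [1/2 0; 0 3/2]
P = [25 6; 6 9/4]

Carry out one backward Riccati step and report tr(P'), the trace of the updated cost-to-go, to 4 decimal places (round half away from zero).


BᵀP = [-43.0000 -12.7500; 62.0000 16.5000]
S = R + BᵀPB = [1/2 0; 0 3/2] + [81.2500 -111.5000; -111.5000 157.0000] = [81.7500 -111.5000; -111.5000 158.5000]
BᵀPA = [17.5000 -92.3750; -29.0000 132.2500]
K = S⁻¹·BᵀPA = [-0.8755 0.1989; -0.7989 0.9743]
A−BK = [-0.2778 0.2503; 0.9712 -0.8519]
AᵀP(A−BK) = [2.1545 -1.9760; -1.9760 2.0841]
P' = Q + AᵀP(A−BK) = [12.1545 -0.4760; -0.4760 4.3341]
tr(P') = 16.4885

16.4885


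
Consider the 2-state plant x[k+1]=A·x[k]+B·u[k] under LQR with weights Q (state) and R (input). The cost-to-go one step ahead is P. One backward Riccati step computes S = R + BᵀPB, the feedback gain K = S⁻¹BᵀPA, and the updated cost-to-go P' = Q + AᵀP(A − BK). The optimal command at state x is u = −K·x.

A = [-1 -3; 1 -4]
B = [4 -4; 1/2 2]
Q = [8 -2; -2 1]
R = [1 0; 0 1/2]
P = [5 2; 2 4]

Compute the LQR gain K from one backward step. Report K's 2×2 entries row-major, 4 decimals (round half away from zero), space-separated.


BᵀP = [21.0000 10.0000; -16.0000 0.0000]
S = R + BᵀPB = [1 0; 0 1/2] + [89.0000 -64.0000; -64.0000 64.0000] = [90.0000 -64.0000; -64.0000 64.5000]
BᵀPA = [-11.0000 -103.0000; 16.0000 48.0000]
K = S⁻¹·BᵀPA = [0.1840 -2.0898; 0.4307 -1.3294]
A−BK = [-0.0135 0.0415; 0.0467 -0.2962]
AᵀP(A−BK) = [0.1337 -0.7171; -0.7171 5.5614]
P' = Q + AᵀP(A−BK) = [8.1337 -2.7171; -2.7171 6.5614]
tr(P') = 14.6951

0.1840 -2.0898 0.4307 -1.3294


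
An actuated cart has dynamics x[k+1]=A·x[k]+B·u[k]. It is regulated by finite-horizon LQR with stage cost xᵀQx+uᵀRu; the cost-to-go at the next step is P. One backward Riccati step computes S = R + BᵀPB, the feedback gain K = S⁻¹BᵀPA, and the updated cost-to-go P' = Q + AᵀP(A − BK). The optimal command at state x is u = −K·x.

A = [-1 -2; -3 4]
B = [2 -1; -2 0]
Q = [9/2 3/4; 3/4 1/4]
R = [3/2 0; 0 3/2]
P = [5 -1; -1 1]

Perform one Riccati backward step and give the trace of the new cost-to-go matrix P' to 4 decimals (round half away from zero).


15.1229

BᵀP = [12.0000 -4.0000; -5.0000 1.0000]
S = R + BᵀPB = [3/2 0; 0 3/2] + [32.0000 -12.0000; -12.0000 5.0000] = [33.5000 -12.0000; -12.0000 6.5000]
BᵀPA = [0.0000 -40.0000; 2.0000 14.0000]
K = S⁻¹·BᵀPA = [0.3254 -1.2475; 0.9085 -0.1492]
A−BK = [-0.7424 0.3458; -2.3492 1.5051]
AᵀP(A−BK) = [6.1831 -3.7017; -3.7017 4.1898]
P' = Q + AᵀP(A−BK) = [10.6831 -2.9517; -2.9517 4.4398]
tr(P') = 15.1229


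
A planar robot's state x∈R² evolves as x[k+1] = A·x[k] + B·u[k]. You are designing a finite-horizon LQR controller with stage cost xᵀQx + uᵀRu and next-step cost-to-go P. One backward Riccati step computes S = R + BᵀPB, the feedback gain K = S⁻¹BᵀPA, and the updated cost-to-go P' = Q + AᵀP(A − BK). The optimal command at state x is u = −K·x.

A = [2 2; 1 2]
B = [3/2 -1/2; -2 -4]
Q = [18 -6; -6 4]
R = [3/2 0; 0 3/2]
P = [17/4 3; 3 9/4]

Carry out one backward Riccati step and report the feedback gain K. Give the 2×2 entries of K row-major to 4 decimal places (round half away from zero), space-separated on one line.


BᵀP = [0.3750 0.0000; -14.1250 -10.5000]
S = R + BᵀPB = [3/2 0; 0 3/2] + [0.5625 -0.1875; -0.1875 49.0625] = [2.0625 -0.1875; -0.1875 50.5625]
BᵀPA = [0.7500 0.7500; -38.7500 -49.2500]
K = S⁻¹·BᵀPA = [0.2941 0.2752; -0.7653 -0.9730]
A−BK = [1.1763 1.1007; -1.4730 -1.3417]
AᵀP(A−BK) = [1.3746 1.5890; 1.5890 1.8723]
P' = Q + AᵀP(A−BK) = [19.3746 -4.4110; -4.4110 5.8723]
tr(P') = 25.2469

0.2941 0.2752 -0.7653 -0.9730


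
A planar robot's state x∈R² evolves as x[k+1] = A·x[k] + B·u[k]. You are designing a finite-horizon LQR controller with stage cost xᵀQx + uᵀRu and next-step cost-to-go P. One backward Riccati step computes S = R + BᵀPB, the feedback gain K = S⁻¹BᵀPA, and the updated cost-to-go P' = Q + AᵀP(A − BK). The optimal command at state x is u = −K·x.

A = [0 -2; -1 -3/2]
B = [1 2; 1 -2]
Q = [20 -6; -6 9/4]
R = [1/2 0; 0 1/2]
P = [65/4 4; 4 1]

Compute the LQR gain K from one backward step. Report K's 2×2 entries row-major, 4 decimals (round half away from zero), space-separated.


-0.1272 -0.8763 -0.0565 -0.8339

BᵀP = [20.2500 5.0000; 24.5000 6.0000]
S = R + BᵀPB = [1/2 0; 0 1/2] + [25.2500 30.5000; 30.5000 37.0000] = [25.7500 30.5000; 30.5000 37.5000]
BᵀPA = [-5.0000 -48.0000; -6.0000 -58.0000]
K = S⁻¹·BᵀPA = [-0.1272 -0.8763; -0.0565 -0.8339]
A−BK = [0.2403 0.5442; -0.9859 -2.2915]
AᵀP(A−BK) = [0.0247 0.1148; 0.1148 0.8189]
P' = Q + AᵀP(A−BK) = [20.0247 -5.8852; -5.8852 3.0689]
tr(P') = 23.0936


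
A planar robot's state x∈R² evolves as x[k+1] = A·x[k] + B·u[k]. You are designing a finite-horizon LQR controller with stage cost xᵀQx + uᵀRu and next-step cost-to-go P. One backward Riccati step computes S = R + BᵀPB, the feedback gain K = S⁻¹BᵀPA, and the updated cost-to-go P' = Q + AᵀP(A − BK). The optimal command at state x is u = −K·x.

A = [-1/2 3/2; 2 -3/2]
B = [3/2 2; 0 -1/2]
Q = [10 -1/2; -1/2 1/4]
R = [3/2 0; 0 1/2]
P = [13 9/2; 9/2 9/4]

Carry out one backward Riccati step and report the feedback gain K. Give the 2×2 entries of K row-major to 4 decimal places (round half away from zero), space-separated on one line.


BᵀP = [19.5000 6.7500; 23.7500 7.8750]
S = R + BᵀPB = [3/2 0; 0 1/2] + [29.2500 35.6250; 35.6250 43.5625] = [30.7500 35.6250; 35.6250 44.0625]
BᵀPA = [3.7500 19.1250; 3.8750 23.8125]
K = S⁻¹·BᵀPA = [0.3169 -0.0656; -0.1683 0.5934]
A−BK = [-0.6388 0.4115; 1.9158 -1.2033]
AᵀP(A−BK) = [2.7137 -1.6787; -1.6787 1.1852]
P' = Q + AᵀP(A−BK) = [12.7137 -2.1787; -2.1787 1.4352]
tr(P') = 14.1489

0.3169 -0.0656 -0.1683 0.5934


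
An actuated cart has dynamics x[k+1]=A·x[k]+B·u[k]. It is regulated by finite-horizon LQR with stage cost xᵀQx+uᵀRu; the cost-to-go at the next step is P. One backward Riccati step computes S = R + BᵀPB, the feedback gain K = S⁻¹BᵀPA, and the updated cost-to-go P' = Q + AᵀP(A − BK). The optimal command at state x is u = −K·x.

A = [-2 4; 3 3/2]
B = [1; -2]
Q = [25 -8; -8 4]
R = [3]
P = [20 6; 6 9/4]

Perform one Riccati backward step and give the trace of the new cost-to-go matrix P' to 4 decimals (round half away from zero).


291.1484

BᵀP = [8.0000 1.5000]
S = R + BᵀPB = [3] + [5.0000] = [8.0000]
BᵀPA = [-11.5000 34.2500]
K = S⁻¹·BᵀPA = [-1.4375 4.2813]
A−BK = [-0.5625 -0.2813; 0.1250 10.0625]
AᵀP(A−BK) = [11.7188 -46.6406; -46.6406 250.4297]
P' = Q + AᵀP(A−BK) = [36.7188 -54.6406; -54.6406 254.4297]
tr(P') = 291.1484


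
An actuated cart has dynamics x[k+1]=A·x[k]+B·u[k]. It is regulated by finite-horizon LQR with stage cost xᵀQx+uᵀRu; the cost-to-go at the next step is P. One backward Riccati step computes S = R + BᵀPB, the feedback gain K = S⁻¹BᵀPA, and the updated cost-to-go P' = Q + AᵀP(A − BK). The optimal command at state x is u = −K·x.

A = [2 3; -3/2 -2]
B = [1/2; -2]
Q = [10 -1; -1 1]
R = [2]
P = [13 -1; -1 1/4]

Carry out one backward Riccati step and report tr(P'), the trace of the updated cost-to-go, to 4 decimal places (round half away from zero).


BᵀP = [8.5000 -1.0000]
S = R + BᵀPB = [2] + [6.2500] = [8.2500]
BᵀPA = [18.5000 27.5000]
K = S⁻¹·BᵀPA = [2.2424 3.3333]
A−BK = [0.8788 1.3333; 2.9848 4.6667]
AᵀP(A−BK) = [17.0777 25.5833; 25.5833 38.3333]
P' = Q + AᵀP(A−BK) = [27.0777 24.5833; 24.5833 39.3333]
tr(P') = 66.4110

66.4110


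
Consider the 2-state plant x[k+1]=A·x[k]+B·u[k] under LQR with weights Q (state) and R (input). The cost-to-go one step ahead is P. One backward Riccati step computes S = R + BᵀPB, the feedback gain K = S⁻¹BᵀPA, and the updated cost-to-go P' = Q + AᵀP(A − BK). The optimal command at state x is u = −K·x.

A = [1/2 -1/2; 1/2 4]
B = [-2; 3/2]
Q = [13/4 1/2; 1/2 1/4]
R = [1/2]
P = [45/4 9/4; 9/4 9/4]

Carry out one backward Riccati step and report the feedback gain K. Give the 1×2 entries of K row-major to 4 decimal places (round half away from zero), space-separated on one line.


BᵀP = [-19.1250 -1.1250]
S = R + BᵀPB = [1/2] + [36.5625] = [37.0625]
BᵀPA = [-10.1250 5.0625]
K = S⁻¹·BᵀPA = [-0.2732 0.1366]
A−BK = [-0.0464 -0.2268; 0.9098 3.7951]
AᵀP(A−BK) = [1.7340 7.0080; 7.0080 29.1210]
P' = Q + AᵀP(A−BK) = [4.9840 7.5080; 7.5080 29.3710]
tr(P') = 34.3550

-0.2732 0.1366


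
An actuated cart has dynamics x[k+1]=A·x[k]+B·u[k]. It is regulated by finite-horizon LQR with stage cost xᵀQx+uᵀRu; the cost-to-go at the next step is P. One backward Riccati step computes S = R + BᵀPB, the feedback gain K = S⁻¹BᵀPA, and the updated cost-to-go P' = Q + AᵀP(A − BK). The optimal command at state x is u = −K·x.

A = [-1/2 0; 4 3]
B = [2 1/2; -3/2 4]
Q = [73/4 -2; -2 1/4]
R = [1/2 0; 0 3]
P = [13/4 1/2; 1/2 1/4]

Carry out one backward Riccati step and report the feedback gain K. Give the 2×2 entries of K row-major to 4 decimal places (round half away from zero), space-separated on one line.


-0.2613 -0.0221 0.4680 0.3943

BᵀP = [5.7500 0.6250; 3.6250 1.2500]
S = R + BᵀPB = [1/2 0; 0 3] + [10.5625 5.3750; 5.3750 6.8125] = [11.0625 5.3750; 5.3750 9.8125]
BᵀPA = [-0.3750 1.8750; 3.1875 3.7500]
K = S⁻¹·BᵀPA = [-0.2613 -0.0221; 0.4680 0.3943]
A−BK = [-0.2114 -0.1530; 1.7363 1.3899]
AᵀP(A−BK) = [1.2229 0.9850; 0.9850 0.8129]
P' = Q + AᵀP(A−BK) = [19.4729 -1.0150; -1.0150 1.0629]
tr(P') = 20.5358


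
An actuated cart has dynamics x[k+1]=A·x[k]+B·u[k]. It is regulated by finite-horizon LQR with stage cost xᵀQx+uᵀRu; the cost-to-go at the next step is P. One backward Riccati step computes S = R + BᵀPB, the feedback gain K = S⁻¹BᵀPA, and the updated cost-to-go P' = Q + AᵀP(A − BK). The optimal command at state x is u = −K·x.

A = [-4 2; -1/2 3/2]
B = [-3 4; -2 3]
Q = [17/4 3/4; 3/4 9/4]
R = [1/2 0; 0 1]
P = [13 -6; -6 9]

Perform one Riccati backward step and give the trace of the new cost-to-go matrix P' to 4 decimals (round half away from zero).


BᵀP = [-27.0000 0.0000; 34.0000 3.0000]
S = R + BᵀPB = [1/2 0; 0 1] + [81.0000 -108.0000; -108.0000 145.0000] = [81.5000 -108.0000; -108.0000 146.0000]
BᵀPA = [108.0000 -54.0000; -137.5000 72.5000]
K = S⁻¹·BᵀPA = [3.9064 -0.2298; 1.9479 0.3266]
A−BK = [-0.0723 0.0043; 1.4691 0.0606]
AᵀP(A−BK) = [32.1931 0.9739; 0.9739 0.1633]
P' = Q + AᵀP(A−BK) = [36.4431 1.7239; 1.7239 2.4133]
tr(P') = 38.8564

38.8564


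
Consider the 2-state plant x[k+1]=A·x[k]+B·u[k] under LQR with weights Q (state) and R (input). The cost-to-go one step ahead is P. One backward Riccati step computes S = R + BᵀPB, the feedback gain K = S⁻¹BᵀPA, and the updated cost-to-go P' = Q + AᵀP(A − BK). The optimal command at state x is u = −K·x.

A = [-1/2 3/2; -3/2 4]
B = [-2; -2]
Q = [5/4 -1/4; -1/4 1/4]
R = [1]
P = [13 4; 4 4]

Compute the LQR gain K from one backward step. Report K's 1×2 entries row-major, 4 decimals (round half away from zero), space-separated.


0.4059 -1.1386

BᵀP = [-34.0000 -16.0000]
S = R + BᵀPB = [1] + [100.0000] = [101.0000]
BᵀPA = [41.0000 -115.0000]
K = S⁻¹·BᵀPA = [0.4059 -1.1386]
A−BK = [0.3119 -0.7772; -0.6881 1.7228]
AᵀP(A−BK) = [1.6064 -4.0668; -4.0668 10.3094]
P' = Q + AᵀP(A−BK) = [2.8564 -4.3168; -4.3168 10.5594]
tr(P') = 13.4158


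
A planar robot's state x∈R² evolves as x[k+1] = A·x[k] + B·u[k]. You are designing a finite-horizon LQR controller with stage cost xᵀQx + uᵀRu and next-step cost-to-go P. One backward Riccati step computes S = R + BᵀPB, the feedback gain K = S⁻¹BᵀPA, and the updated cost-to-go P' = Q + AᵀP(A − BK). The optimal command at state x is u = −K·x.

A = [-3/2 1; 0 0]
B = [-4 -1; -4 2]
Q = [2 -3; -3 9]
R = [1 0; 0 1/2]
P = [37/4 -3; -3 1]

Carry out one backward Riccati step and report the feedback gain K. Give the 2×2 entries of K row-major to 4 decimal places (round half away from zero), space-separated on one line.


BᵀP = [-25.0000 8.0000; -15.2500 5.0000]
S = R + BᵀPB = [1 0; 0 1/2] + [68.0000 41.0000; 41.0000 25.2500] = [69.0000 41.0000; 41.0000 25.7500]
BᵀPA = [37.5000 -25.0000; 22.8750 -15.2500]
K = S⁻¹·BᵀPA = [0.2898 -0.1932; 0.4269 -0.2846]
A−BK = [0.0862 -0.0574; 0.3055 -0.2037]
AᵀP(A−BK) = [0.1792 -0.1195; -0.1195 0.0796]
P' = Q + AᵀP(A−BK) = [2.1792 -3.1195; -3.1195 9.0796]
tr(P') = 11.2588

0.2898 -0.1932 0.4269 -0.2846
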